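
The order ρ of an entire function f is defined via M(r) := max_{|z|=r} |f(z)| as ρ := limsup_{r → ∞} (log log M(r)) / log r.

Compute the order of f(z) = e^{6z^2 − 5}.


|e^{6z^2 − 5}| = e^{Re(6·z^2) + -5} ≤ e^{6|z|^2 + -5} = e^{6r^2 + -5} on |z| = r, so ρ ≤ 2. Choosing z on |z|=r so that 6·z^2 is real positive (always possible by picking arg z appropriately) gives |f(z)| = e^{6r^2 + -5}, matching the bound. The additive constant -5 does not affect log log M(r) ~ 2·log r. Hence ρ = 2.
Therefore ρ = 2.

Order ρ = 2.


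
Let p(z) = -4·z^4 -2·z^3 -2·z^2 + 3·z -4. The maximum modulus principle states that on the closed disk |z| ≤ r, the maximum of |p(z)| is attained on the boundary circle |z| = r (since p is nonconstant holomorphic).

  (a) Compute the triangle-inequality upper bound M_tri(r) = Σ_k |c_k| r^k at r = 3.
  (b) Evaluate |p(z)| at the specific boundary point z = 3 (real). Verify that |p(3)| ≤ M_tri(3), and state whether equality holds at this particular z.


Coefficients: c_0 = -4, c_1 = 3, c_2 = -2, c_3 = -2, c_4 = -4. Radius r = 3.
Part (a). Triangle bound: M_tri(r) = Σ_k |c_k| r^k
  = |-4|·3^0 + |3|·3^1 + |-2|·3^2 + |-2|·3^3 + |-4|·3^4
  = 4 + 9 + 18 + 54 + 324 = 409.
This bounds M(r) := max_{|z|=r} |p(z)| from above; equality holds iff all terms c_k z^k can be made to align in phase at a single z on |z|=r.
Part (b). At z = 3 (real, on the circle |z| = r):
  p(3) = (-4)·3^0 + (3)·3^1 + (-2)·3^2 + (-2)·3^3 + (-4)·3^4 = -391.
  |p(3)| = 391.
Check: |p(3)| = 391 ≤ 409 = M_tri(3). ✓ Equality does not hold at z = 3 (the coefficients have mixed signs, so the terms do not all align in phase there).

M_tri(3) = 409; |p(3)| = 391; equality at z=3: no.


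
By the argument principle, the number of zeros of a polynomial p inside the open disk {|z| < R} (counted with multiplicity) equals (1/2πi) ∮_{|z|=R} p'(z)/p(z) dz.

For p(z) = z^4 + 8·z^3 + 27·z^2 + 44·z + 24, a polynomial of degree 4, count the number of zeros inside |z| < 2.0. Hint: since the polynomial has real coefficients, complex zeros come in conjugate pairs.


The zeros of p are: (-2 + 2i), (-2 - 2i), -3, -1.
Their magnitudes are: 2.828, 2.828, 3, 1.
Zeros with |z| < R = 2.0: -1.
Count = 1.
By the argument principle, (1/2πi) ∮_{|z|=R} p'(z)/p(z) dz equals exactly this count.

Number of zeros inside |z| < 2.0: 1.


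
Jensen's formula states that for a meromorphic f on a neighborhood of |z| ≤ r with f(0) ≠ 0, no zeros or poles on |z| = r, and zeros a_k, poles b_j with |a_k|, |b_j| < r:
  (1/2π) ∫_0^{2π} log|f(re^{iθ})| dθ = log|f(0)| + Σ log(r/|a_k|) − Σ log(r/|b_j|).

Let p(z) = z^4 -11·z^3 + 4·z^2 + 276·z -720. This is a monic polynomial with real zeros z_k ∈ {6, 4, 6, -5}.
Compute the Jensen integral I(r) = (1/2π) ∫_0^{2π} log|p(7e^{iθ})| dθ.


Zeros: -5, 4, 6, 6; r = 7.
Inside |z| < r: -5, 4, 6, 6. Outside (|z| ≥ r): ∅.
p(0) = -720, so log|p(0)| = log(720) = 6.5793.
Apply Jensen: I(r) = log|p(0)| + Σ_k log(r/|z_k|), summed over zeros inside |z| < r.
  log(r/|z_k|) for z_k = 6: log(7/6) = 0.1542
  log(r/|z_k|) for z_k = 4: log(7/4) = 0.5596
  log(r/|z_k|) for z_k = 6: log(7/6) = 0.1542
  log(r/|z_k|) for z_k = -5: log(7/5) = 0.3365
Sum over inside zeros: 1.2044.
I(r) = log|p(0)| + (inside sum) = 6.5793 + 1.2044 = 7.7836.
Closed form (all zeros inside, monic): I(r) = n·log(r) = 4·log(7) = 7.7836. ✓

I(r) ≈ 7.7836.


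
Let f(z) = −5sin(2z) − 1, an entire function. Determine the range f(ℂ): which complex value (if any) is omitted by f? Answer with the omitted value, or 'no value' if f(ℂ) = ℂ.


Little Picard bounds the complement of f(ℂ) to at most one point.
sin is entire and surjective onto ℂ: for every w ∈ ℂ, sin(ζ) = w has a solution ζ ∈ ℂ (e.g., via the complex inverse arcsin). With ζ = 2z this gives z = ζ/(2). Then -5·sin(2z) takes every value in -5·ℂ = ℂ, and adding -1 is a bijection of ℂ. So f is surjective and omits no value. (Note: only on the real line is sin bounded by [−1, 1].)

Omitted value: no value.


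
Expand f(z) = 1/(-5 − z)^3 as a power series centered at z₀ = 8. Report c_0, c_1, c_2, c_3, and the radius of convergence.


Let w = z − z₀, so z = z₀ + w.
Then -5 − z = -5 − (z₀ + w) = (-5 − z₀) − w = -13 − w.
f(z) = 1/(-13 − w)^3 = (1/(-13)^3) · (1 − w/(-13))^{−3}.
By the binomial series (1−u)^{−3} = Σ_{n≥0} C(n+2, 2) u^n for |u|<1, with u = w/(-13):
  c_n = C(n+2, 2) / (-13)^(n+3).
  c_0 = 1/(-13)^3 = -1/2197.
  c_1 = 3/(-13)^4 = 3/28561.
  c_2 = 6/(-13)^5 = -6/371293.
  c_3 = 10/(-13)^6 = 10/4826809.
The series is valid for |w/d| < 1, i.e. |z − z₀| < |d|.
Radius of convergence: R = |-5 − z₀| = |-13| = 13 (distance from z₀ to the singularity z = -5).

c_0 = -1/2197, c_1 = 3/28561, c_2 = -6/371293, c_3 = 10/4826809; R = 13.


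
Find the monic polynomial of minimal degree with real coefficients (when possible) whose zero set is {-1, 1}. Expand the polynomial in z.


The polynomial is p(z) = ∏_{α ∈ S} (z − α), where S = {-1, 1}.
Expanding the product yields: p(z) = z^2 -1.
The resulting polynomial has degree 2 and real coefficients as required.

p(z) = z^2 -1.


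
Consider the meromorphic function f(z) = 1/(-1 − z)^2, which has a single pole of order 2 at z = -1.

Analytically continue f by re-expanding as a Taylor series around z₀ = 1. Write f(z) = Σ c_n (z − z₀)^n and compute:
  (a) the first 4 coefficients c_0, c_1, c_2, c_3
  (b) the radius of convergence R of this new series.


Let w = z − z₀, so z = z₀ + w.
Then -1 − z = -1 − (z₀ + w) = (-1 − z₀) − w = -2 − w.
f(z) = 1/(-2 − w)^2 = (1/(-2)^2) · (1 − w/(-2))^{−2}.
By the binomial series (1−u)^{−2} = Σ_{n≥0} C(n+1, 1) u^n for |u|<1, with u = w/(-2):
  c_n = C(n+1, 1) / (-2)^(n+2).
  c_0 = 1/(-2)^2 = 1/4.
  c_1 = 2/(-2)^3 = -1/4.
  c_2 = 3/(-2)^4 = 3/16.
  c_3 = 4/(-2)^5 = -1/8.
The series is valid for |w/d| < 1, i.e. |z − z₀| < |d|.
Radius of convergence: R = |-1 − z₀| = |-2| = 2 (distance from z₀ to the singularity z = -1).

c_0 = 1/4, c_1 = -1/4, c_2 = 3/16, c_3 = -1/8; R = 2.


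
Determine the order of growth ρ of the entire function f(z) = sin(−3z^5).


Write sin(w) = (e^{iw} ± e^{−iw})/(2 or 2i), so |sin(w)| ≤ e^{|w|}. With w = −3z^5, |w| ≤ 3r^5 + 0 on |z|=r, giving M(r) ≤ e^{3r^5 + 0} and ρ ≤ 5. For the lower bound, choose z on |z|=r with -3z^5 purely imaginary of modulus 3r^5; then |sin(−3z^5)| grows like e^{3r^5}/2, so ρ ≥ 5. Hence ρ = 5.
Therefore ρ = 5.

Order ρ = 5.


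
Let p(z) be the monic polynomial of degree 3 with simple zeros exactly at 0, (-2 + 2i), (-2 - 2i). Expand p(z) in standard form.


The polynomial is p(z) = ∏_{α ∈ S} (z − α), where S = {0, (-2 + 2i), (-2 - 2i)}.
Expanding the product yields: p(z) = z^3 + 4·z^2 + 8·z.
Note conjugate pairs combine to real quadratics: (z − (-2+2i))(z − (-2−2i)) = z² + 4z + 8.
The resulting polynomial has degree 3 and real coefficients as required.

p(z) = z^3 + 4·z^2 + 8·z.


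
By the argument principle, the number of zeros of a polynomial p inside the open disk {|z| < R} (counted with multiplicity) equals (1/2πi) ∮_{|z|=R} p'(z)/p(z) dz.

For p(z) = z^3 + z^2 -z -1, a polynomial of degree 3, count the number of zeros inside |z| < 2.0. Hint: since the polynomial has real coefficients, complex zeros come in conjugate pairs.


The zeros of p are: -1, 1, -1.
Their magnitudes are: 1, 1, 1.
Zeros with |z| < R = 2.0: -1, 1, -1.
Count = 3.
By the argument principle, (1/2πi) ∮_{|z|=R} p'(z)/p(z) dz equals exactly this count.

Number of zeros inside |z| < 2.0: 3.


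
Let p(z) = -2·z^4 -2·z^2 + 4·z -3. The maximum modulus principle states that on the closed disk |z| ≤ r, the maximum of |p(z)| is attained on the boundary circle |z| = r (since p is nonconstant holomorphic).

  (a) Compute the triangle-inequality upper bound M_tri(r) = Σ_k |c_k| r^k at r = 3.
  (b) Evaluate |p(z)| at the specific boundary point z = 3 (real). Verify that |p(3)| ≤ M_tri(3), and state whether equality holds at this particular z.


Coefficients: c_0 = -3, c_1 = 4, c_2 = -2, c_3 = 0, c_4 = -2. Radius r = 3.
Part (a). Triangle bound: M_tri(r) = Σ_k |c_k| r^k
  = |-3|·3^0 + |4|·3^1 + |-2|·3^2 + |0|·3^3 + |-2|·3^4
  = 3 + 12 + 18 + 0 + 162 = 195.
This bounds M(r) := max_{|z|=r} |p(z)| from above; equality holds iff all terms c_k z^k can be made to align in phase at a single z on |z|=r.
Part (b). At z = 3 (real, on the circle |z| = r):
  p(3) = (-3)·3^0 + (4)·3^1 + (-2)·3^2 + (0)·3^3 + (-2)·3^4 = -171.
  |p(3)| = 171.
Check: |p(3)| = 171 ≤ 195 = M_tri(3). ✓ Equality does not hold at z = 3 (the coefficients have mixed signs, so the terms do not all align in phase there).

M_tri(3) = 195; |p(3)| = 171; equality at z=3: no.


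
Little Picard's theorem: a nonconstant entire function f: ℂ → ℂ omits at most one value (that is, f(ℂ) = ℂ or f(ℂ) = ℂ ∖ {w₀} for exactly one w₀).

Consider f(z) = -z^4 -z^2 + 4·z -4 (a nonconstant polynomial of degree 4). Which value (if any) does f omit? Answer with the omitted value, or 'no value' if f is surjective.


Little Picard bounds the complement of f(ℂ) to at most one point.
For every w ∈ ℂ, the equation p(z) − w = 0 is a nonconstant polynomial in z and hence has at least one root by the fundamental theorem of algebra. So p is surjective onto ℂ, omitting no value.

Omitted value: no value.


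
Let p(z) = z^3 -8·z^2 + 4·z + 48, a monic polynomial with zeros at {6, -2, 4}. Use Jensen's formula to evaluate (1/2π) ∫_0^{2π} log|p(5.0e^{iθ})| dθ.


Zeros: -2, 4, 6; r = 5.0.
Inside |z| < r: -2, 4. Outside (|z| ≥ r): 6.
p(0) = 48, so log|p(0)| = log(48) = 3.8712.
Apply Jensen: I(r) = log|p(0)| + Σ_k log(r/|z_k|), summed over zeros inside |z| < r.
  log(r/|z_k|) for z_k = -2: log(5.0/2) = 0.9163
  log(r/|z_k|) for z_k = 4: log(5.0/4) = 0.2231
  Outside zeros (6) contribute nothing to the Jensen sum.
Sum over inside zeros: 1.1394.
I(r) = log|p(0)| + (inside sum) = 3.8712 + 1.1394 = 5.0106.
Note: since some zeros are outside |z| ≤ r, the simplified n·log(r) form does NOT apply — only the inside zeros contribute.

I(r) ≈ 5.0106.


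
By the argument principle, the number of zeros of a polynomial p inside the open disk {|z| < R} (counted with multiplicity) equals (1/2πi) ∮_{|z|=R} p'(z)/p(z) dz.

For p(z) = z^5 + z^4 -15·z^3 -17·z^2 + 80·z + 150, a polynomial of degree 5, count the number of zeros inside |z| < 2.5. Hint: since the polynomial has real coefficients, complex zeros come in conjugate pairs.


The zeros of p are: (-2 + 1i), (-2 - 1i), -3, (3 + 1i), (3 - 1i).
Their magnitudes are: 2.236, 2.236, 3, 3.162, 3.162.
Zeros with |z| < R = 2.5: (-2 + 1i), (-2 - 1i).
Count = 2.
By the argument principle, (1/2πi) ∮_{|z|=R} p'(z)/p(z) dz equals exactly this count.

Number of zeros inside |z| < 2.5: 2.


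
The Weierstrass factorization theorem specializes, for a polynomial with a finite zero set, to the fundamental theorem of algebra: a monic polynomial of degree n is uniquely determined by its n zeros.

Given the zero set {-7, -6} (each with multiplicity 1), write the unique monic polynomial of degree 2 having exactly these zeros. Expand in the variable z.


The polynomial is p(z) = ∏_{α ∈ S} (z − α), where S = {-7, -6}.
Expanding the product yields: p(z) = z^2 + 13·z + 42.
The resulting polynomial has degree 2 and real coefficients as required.

p(z) = z^2 + 13·z + 42.


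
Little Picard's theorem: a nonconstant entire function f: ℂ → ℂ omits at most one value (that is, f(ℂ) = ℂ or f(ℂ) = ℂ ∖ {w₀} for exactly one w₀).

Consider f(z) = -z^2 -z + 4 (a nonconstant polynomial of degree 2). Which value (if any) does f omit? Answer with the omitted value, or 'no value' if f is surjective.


Little Picard bounds the complement of f(ℂ) to at most one point.
For every w ∈ ℂ, the equation p(z) − w = 0 is a nonconstant polynomial in z and hence has at least one root by the fundamental theorem of algebra. So p is surjective onto ℂ, omitting no value.

Omitted value: no value.


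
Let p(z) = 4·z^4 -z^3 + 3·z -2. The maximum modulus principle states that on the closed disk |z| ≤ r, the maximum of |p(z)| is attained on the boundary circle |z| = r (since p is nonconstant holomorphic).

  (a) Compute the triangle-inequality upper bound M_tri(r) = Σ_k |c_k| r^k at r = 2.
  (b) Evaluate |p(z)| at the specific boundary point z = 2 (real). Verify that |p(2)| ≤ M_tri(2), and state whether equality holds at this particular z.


Coefficients: c_0 = -2, c_1 = 3, c_2 = 0, c_3 = -1, c_4 = 4. Radius r = 2.
Part (a). Triangle bound: M_tri(r) = Σ_k |c_k| r^k
  = |-2|·2^0 + |3|·2^1 + |0|·2^2 + |-1|·2^3 + |4|·2^4
  = 2 + 6 + 0 + 8 + 64 = 80.
This bounds M(r) := max_{|z|=r} |p(z)| from above; equality holds iff all terms c_k z^k can be made to align in phase at a single z on |z|=r.
Part (b). At z = 2 (real, on the circle |z| = r):
  p(2) = (-2)·2^0 + (3)·2^1 + (0)·2^2 + (-1)·2^3 + (4)·2^4 = 60.
  |p(2)| = 60.
Check: |p(2)| = 60 ≤ 80 = M_tri(2). ✓ Equality does not hold at z = 2 (the coefficients have mixed signs, so the terms do not all align in phase there).

M_tri(2) = 80; |p(2)| = 60; equality at z=2: no.


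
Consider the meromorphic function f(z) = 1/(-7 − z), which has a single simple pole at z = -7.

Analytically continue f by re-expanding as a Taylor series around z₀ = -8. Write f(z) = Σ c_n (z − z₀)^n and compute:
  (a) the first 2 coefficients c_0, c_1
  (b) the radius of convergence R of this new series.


Let w = z − z₀, so z = z₀ + w.
Then -7 − z = -7 − (z₀ + w) = (-7 − z₀) − w = 1 − w.
f(z) = 1/(1 − w) = (1/(1)) · 1/(1 − w/(1)) = Σ_{n≥0} w^n / (1)^(n+1).
So c_n = 1/(1)^(n+1):
  c_0 = 1/(1)^1 = 1.
  c_1 = 1/(1)^2 = 1.
The series is valid for |w/d| < 1, i.e. |z − z₀| < |d|.
Radius of convergence: R = |-7 − z₀| = |1| = 1 (distance from z₀ to the singularity z = -7).

c_0 = 1, c_1 = 1; R = 1.


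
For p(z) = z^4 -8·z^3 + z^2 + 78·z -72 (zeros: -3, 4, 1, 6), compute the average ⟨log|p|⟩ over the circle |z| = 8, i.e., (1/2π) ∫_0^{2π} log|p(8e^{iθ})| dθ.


Zeros: -3, 1, 4, 6; r = 8.
Inside |z| < r: -3, 1, 4, 6. Outside (|z| ≥ r): ∅.
p(0) = -72, so log|p(0)| = log(72) = 4.2767.
Apply Jensen: I(r) = log|p(0)| + Σ_k log(r/|z_k|), summed over zeros inside |z| < r.
  log(r/|z_k|) for z_k = -3: log(8/3) = 0.9808
  log(r/|z_k|) for z_k = 4: log(8/4) = 0.6931
  log(r/|z_k|) for z_k = 1: log(8/1) = 2.0794
  log(r/|z_k|) for z_k = 6: log(8/6) = 0.2877
Sum over inside zeros: 4.0411.
I(r) = log|p(0)| + (inside sum) = 4.2767 + 4.0411 = 8.3178.
Closed form (all zeros inside, monic): I(r) = n·log(r) = 4·log(8) = 8.3178. ✓

I(r) ≈ 8.3178.


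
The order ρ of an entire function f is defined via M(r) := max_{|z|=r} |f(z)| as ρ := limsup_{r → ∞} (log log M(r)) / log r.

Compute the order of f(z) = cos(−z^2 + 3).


Write cos(w) = (e^{iw} ± e^{−iw})/(2 or 2i), so |cos(w)| ≤ e^{|w|}. With w = −z^2 + 3, |w| ≤ 1r^2 + 3 on |z|=r, giving M(r) ≤ e^{1r^2 + 3} and ρ ≤ 2. For the lower bound, choose z on |z|=r with -1z^2 purely imaginary of modulus 1r^2; then |cos(−z^2 + 3)| grows like e^{1r^2}/2, so ρ ≥ 2. Hence ρ = 2.
Therefore ρ = 2.

Order ρ = 2.


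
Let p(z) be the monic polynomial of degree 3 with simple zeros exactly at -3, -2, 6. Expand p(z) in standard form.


The polynomial is p(z) = ∏_{α ∈ S} (z − α), where S = {-3, -2, 6}.
Expanding the product yields: p(z) = z^3 -z^2 -24·z -36.
The resulting polynomial has degree 3 and real coefficients as required.

p(z) = z^3 -z^2 -24·z -36.


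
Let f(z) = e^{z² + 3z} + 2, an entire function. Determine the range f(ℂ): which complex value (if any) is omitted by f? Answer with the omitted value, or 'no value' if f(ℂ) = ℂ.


Little Picard bounds the complement of f(ℂ) to at most one point.
The exponent g(z) = z² + 3z is a nonconstant polynomial, hence surjective onto ℂ. So e^{g(z)} takes every value in {e^w : w ∈ ℂ} = ℂ ∖ {0}. Adding 2 shifts the range to ℂ ∖ {2}. f omits exactly 2.

Omitted value: 2.


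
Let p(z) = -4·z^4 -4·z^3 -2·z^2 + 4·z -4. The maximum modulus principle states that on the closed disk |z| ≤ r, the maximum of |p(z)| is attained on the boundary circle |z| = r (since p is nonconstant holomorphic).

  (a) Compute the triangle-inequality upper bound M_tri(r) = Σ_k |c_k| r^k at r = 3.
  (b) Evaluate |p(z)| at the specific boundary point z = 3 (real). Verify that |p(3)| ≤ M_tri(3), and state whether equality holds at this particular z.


Coefficients: c_0 = -4, c_1 = 4, c_2 = -2, c_3 = -4, c_4 = -4. Radius r = 3.
Part (a). Triangle bound: M_tri(r) = Σ_k |c_k| r^k
  = |-4|·3^0 + |4|·3^1 + |-2|·3^2 + |-4|·3^3 + |-4|·3^4
  = 4 + 12 + 18 + 108 + 324 = 466.
This bounds M(r) := max_{|z|=r} |p(z)| from above; equality holds iff all terms c_k z^k can be made to align in phase at a single z on |z|=r.
Part (b). At z = 3 (real, on the circle |z| = r):
  p(3) = (-4)·3^0 + (4)·3^1 + (-2)·3^2 + (-4)·3^3 + (-4)·3^4 = -442.
  |p(3)| = 442.
Check: |p(3)| = 442 ≤ 466 = M_tri(3). ✓ Equality does not hold at z = 3 (the coefficients have mixed signs, so the terms do not all align in phase there).

M_tri(3) = 466; |p(3)| = 442; equality at z=3: no.


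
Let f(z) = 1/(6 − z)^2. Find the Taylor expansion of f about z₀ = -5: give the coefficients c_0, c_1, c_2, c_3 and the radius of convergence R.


Let w = z − z₀, so z = z₀ + w.
Then 6 − z = 6 − (z₀ + w) = (6 − z₀) − w = 11 − w.
f(z) = 1/(11 − w)^2 = (1/(11)^2) · (1 − w/(11))^{−2}.
By the binomial series (1−u)^{−2} = Σ_{n≥0} C(n+1, 1) u^n for |u|<1, with u = w/(11):
  c_n = C(n+1, 1) / (11)^(n+2).
  c_0 = 1/(11)^2 = 1/121.
  c_1 = 2/(11)^3 = 2/1331.
  c_2 = 3/(11)^4 = 3/14641.
  c_3 = 4/(11)^5 = 4/161051.
The series is valid for |w/d| < 1, i.e. |z − z₀| < |d|.
Radius of convergence: R = |6 − z₀| = |11| = 11 (distance from z₀ to the singularity z = 6).

c_0 = 1/121, c_1 = 2/1331, c_2 = 3/14641, c_3 = 4/161051; R = 11.


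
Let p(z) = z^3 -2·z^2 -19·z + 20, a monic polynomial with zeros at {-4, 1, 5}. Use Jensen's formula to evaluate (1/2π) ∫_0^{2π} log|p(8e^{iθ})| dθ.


Zeros: -4, 1, 5; r = 8.
Inside |z| < r: -4, 1, 5. Outside (|z| ≥ r): ∅.
p(0) = 20, so log|p(0)| = log(20) = 2.9957.
Apply Jensen: I(r) = log|p(0)| + Σ_k log(r/|z_k|), summed over zeros inside |z| < r.
  log(r/|z_k|) for z_k = -4: log(8/4) = 0.6931
  log(r/|z_k|) for z_k = 1: log(8/1) = 2.0794
  log(r/|z_k|) for z_k = 5: log(8/5) = 0.4700
Sum over inside zeros: 3.2426.
I(r) = log|p(0)| + (inside sum) = 2.9957 + 3.2426 = 6.2383.
Closed form (all zeros inside, monic): I(r) = n·log(r) = 3·log(8) = 6.2383. ✓

I(r) ≈ 6.2383.


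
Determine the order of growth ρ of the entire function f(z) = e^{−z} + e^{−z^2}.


Each summand is entire of order 1 and 2 respectively (as in the single-exponential case). The order of a sum is at most the max of the orders, so ρ ≤ 2. For the lower bound: on |z|=r choose arg z so that -1z^2 is real positive; then |e^{-1z^2}| = e^{1r^2} while |e^{-1z}| ≤ e^{1r^1} = o(e^{1r^2}). So |f| ≥ e^{1r^2}(1 − o(1)) and ρ ≥ 2. Hence ρ = max(1, 2) = 2.
Therefore ρ = 2.

Order ρ = 2.


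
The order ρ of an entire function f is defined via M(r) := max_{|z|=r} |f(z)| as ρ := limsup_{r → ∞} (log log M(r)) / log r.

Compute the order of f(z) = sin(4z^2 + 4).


Write sin(w) = (e^{iw} ± e^{−iw})/(2 or 2i), so |sin(w)| ≤ e^{|w|}. With w = 4z^2 + 4, |w| ≤ 4r^2 + 4 on |z|=r, giving M(r) ≤ e^{4r^2 + 4} and ρ ≤ 2. For the lower bound, choose z on |z|=r with 4z^2 purely imaginary of modulus 4r^2; then |sin(4z^2 + 4)| grows like e^{4r^2}/2, so ρ ≥ 2. Hence ρ = 2.
Therefore ρ = 2.

Order ρ = 2.


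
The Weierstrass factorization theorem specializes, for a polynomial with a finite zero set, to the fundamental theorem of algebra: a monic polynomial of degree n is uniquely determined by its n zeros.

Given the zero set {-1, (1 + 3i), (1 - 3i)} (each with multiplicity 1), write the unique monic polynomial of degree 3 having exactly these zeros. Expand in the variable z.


The polynomial is p(z) = ∏_{α ∈ S} (z − α), where S = {-1, (1 + 3i), (1 - 3i)}.
Expanding the product yields: p(z) = z^3 -z^2 + 8·z + 10.
Note conjugate pairs combine to real quadratics: (z − (1+3i))(z − (1−3i)) = z² − 2z + 10.
The resulting polynomial has degree 3 and real coefficients as required.

p(z) = z^3 -z^2 + 8·z + 10.


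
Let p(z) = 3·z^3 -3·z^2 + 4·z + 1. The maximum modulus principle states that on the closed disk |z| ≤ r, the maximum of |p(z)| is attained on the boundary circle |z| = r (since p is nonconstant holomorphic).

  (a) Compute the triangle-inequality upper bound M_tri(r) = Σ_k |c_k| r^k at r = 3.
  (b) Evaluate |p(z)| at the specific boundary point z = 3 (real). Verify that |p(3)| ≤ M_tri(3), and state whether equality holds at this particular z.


Coefficients: c_0 = 1, c_1 = 4, c_2 = -3, c_3 = 3. Radius r = 3.
Part (a). Triangle bound: M_tri(r) = Σ_k |c_k| r^k
  = |1|·3^0 + |4|·3^1 + |-3|·3^2 + |3|·3^3
  = 1 + 12 + 27 + 81 = 121.
This bounds M(r) := max_{|z|=r} |p(z)| from above; equality holds iff all terms c_k z^k can be made to align in phase at a single z on |z|=r.
Part (b). At z = 3 (real, on the circle |z| = r):
  p(3) = (1)·3^0 + (4)·3^1 + (-3)·3^2 + (3)·3^3 = 67.
  |p(3)| = 67.
Check: |p(3)| = 67 ≤ 121 = M_tri(3). ✓ Equality does not hold at z = 3 (the coefficients have mixed signs, so the terms do not all align in phase there).

M_tri(3) = 121; |p(3)| = 67; equality at z=3: no.


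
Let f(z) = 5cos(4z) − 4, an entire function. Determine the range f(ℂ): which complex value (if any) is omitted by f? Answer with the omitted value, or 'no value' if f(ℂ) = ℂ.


Little Picard bounds the complement of f(ℂ) to at most one point.
cos is entire and surjective onto ℂ: for every w ∈ ℂ, cos(ζ) = w has a solution ζ ∈ ℂ (e.g., via the complex inverse arccos). With ζ = 4z this gives z = ζ/(4). Then 5·cos(4z) takes every value in 5·ℂ = ℂ, and adding -4 is a bijection of ℂ. So f is surjective and omits no value. (Note: only on the real line is cos bounded by [−1, 1].)

Omitted value: no value.


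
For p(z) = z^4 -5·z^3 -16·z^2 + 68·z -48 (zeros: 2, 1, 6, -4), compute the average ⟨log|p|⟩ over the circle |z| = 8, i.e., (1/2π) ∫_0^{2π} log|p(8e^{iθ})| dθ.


Zeros: -4, 1, 2, 6; r = 8.
Inside |z| < r: -4, 1, 2, 6. Outside (|z| ≥ r): ∅.
p(0) = -48, so log|p(0)| = log(48) = 3.8712.
Apply Jensen: I(r) = log|p(0)| + Σ_k log(r/|z_k|), summed over zeros inside |z| < r.
  log(r/|z_k|) for z_k = 2: log(8/2) = 1.3863
  log(r/|z_k|) for z_k = 1: log(8/1) = 2.0794
  log(r/|z_k|) for z_k = 6: log(8/6) = 0.2877
  log(r/|z_k|) for z_k = -4: log(8/4) = 0.6931
Sum over inside zeros: 4.4466.
I(r) = log|p(0)| + (inside sum) = 3.8712 + 4.4466 = 8.3178.
Closed form (all zeros inside, monic): I(r) = n·log(r) = 4·log(8) = 8.3178. ✓

I(r) ≈ 8.3178.


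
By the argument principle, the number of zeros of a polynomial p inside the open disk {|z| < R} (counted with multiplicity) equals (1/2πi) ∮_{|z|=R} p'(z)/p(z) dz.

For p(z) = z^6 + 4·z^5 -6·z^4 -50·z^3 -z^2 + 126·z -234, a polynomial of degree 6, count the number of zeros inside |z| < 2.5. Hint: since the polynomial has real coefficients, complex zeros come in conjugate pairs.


The zeros of p are: -3, (-3 + 2i), (-3 - 2i), (1 + 1i), (1 - 1i), 3.
Their magnitudes are: 3, 3.606, 3.606, 1.414, 1.414, 3.
Zeros with |z| < R = 2.5: (1 + 1i), (1 - 1i).
Count = 2.
By the argument principle, (1/2πi) ∮_{|z|=R} p'(z)/p(z) dz equals exactly this count.

Number of zeros inside |z| < 2.5: 2.


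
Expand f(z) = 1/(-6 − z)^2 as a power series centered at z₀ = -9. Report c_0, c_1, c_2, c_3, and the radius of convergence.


Let w = z − z₀, so z = z₀ + w.
Then -6 − z = -6 − (z₀ + w) = (-6 − z₀) − w = 3 − w.
f(z) = 1/(3 − w)^2 = (1/(3)^2) · (1 − w/(3))^{−2}.
By the binomial series (1−u)^{−2} = Σ_{n≥0} C(n+1, 1) u^n for |u|<1, with u = w/(3):
  c_n = C(n+1, 1) / (3)^(n+2).
  c_0 = 1/(3)^2 = 1/9.
  c_1 = 2/(3)^3 = 2/27.
  c_2 = 3/(3)^4 = 1/27.
  c_3 = 4/(3)^5 = 4/243.
The series is valid for |w/d| < 1, i.e. |z − z₀| < |d|.
Radius of convergence: R = |-6 − z₀| = |3| = 3 (distance from z₀ to the singularity z = -6).

c_0 = 1/9, c_1 = 2/27, c_2 = 1/27, c_3 = 4/243; R = 3.


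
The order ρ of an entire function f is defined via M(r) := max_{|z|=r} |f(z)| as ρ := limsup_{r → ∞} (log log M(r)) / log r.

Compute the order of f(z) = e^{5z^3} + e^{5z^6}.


Each summand is entire of order 3 and 6 respectively (as in the single-exponential case). The order of a sum is at most the max of the orders, so ρ ≤ 6. For the lower bound: on |z|=r choose arg z so that 5z^6 is real positive; then |e^{5z^6}| = e^{5r^6} while |e^{5z^3}| ≤ e^{5r^3} = o(e^{5r^6}). So |f| ≥ e^{5r^6}(1 − o(1)) and ρ ≥ 6. Hence ρ = max(3, 6) = 6.
Therefore ρ = 6.

Order ρ = 6.


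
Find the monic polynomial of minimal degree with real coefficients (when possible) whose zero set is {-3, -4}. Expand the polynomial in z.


The polynomial is p(z) = ∏_{α ∈ S} (z − α), where S = {-3, -4}.
Expanding the product yields: p(z) = z^2 + 7·z + 12.
The resulting polynomial has degree 2 and real coefficients as required.

p(z) = z^2 + 7·z + 12.


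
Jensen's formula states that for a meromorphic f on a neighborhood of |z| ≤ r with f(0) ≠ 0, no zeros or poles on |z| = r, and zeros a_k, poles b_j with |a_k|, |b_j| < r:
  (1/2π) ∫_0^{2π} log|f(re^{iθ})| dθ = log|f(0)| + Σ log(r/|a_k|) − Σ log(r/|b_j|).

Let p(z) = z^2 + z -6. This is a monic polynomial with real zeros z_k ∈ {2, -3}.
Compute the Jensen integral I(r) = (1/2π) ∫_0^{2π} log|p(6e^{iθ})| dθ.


Zeros: -3, 2; r = 6.
Inside |z| < r: -3, 2. Outside (|z| ≥ r): ∅.
p(0) = -6, so log|p(0)| = log(6) = 1.7918.
Apply Jensen: I(r) = log|p(0)| + Σ_k log(r/|z_k|), summed over zeros inside |z| < r.
  log(r/|z_k|) for z_k = 2: log(6/2) = 1.0986
  log(r/|z_k|) for z_k = -3: log(6/3) = 0.6931
Sum over inside zeros: 1.7918.
I(r) = log|p(0)| + (inside sum) = 1.7918 + 1.7918 = 3.5835.
Closed form (all zeros inside, monic): I(r) = n·log(r) = 2·log(6) = 3.5835. ✓

I(r) ≈ 3.5835.


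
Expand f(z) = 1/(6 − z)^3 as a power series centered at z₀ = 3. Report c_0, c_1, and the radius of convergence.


Let w = z − z₀, so z = z₀ + w.
Then 6 − z = 6 − (z₀ + w) = (6 − z₀) − w = 3 − w.
f(z) = 1/(3 − w)^3 = (1/(3)^3) · (1 − w/(3))^{−3}.
By the binomial series (1−u)^{−3} = Σ_{n≥0} C(n+2, 2) u^n for |u|<1, with u = w/(3):
  c_n = C(n+2, 2) / (3)^(n+3).
  c_0 = 1/(3)^3 = 1/27.
  c_1 = 3/(3)^4 = 1/27.
The series is valid for |w/d| < 1, i.e. |z − z₀| < |d|.
Radius of convergence: R = |6 − z₀| = |3| = 3 (distance from z₀ to the singularity z = 6).

c_0 = 1/27, c_1 = 1/27; R = 3.


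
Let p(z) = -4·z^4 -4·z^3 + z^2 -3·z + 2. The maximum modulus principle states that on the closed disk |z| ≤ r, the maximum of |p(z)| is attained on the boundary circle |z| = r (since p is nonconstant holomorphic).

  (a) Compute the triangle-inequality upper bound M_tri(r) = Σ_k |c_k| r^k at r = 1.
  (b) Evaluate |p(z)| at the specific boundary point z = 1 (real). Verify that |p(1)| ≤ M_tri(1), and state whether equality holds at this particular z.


Coefficients: c_0 = 2, c_1 = -3, c_2 = 1, c_3 = -4, c_4 = -4. Radius r = 1.
Part (a). Triangle bound: M_tri(r) = Σ_k |c_k| r^k
  = |2|·1^0 + |-3|·1^1 + |1|·1^2 + |-4|·1^3 + |-4|·1^4
  = 2 + 3 + 1 + 4 + 4 = 14.
This bounds M(r) := max_{|z|=r} |p(z)| from above; equality holds iff all terms c_k z^k can be made to align in phase at a single z on |z|=r.
Part (b). At z = 1 (real, on the circle |z| = r):
  p(1) = (2)·1^0 + (-3)·1^1 + (1)·1^2 + (-4)·1^3 + (-4)·1^4 = -8.
  |p(1)| = 8.
Check: |p(1)| = 8 ≤ 14 = M_tri(1). ✓ Equality does not hold at z = 1 (the coefficients have mixed signs, so the terms do not all align in phase there).

M_tri(1) = 14; |p(1)| = 8; equality at z=1: no.


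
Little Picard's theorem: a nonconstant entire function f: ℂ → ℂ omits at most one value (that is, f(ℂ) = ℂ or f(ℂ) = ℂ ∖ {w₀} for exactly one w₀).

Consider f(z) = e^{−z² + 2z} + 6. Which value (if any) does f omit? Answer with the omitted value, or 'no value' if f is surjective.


Little Picard bounds the complement of f(ℂ) to at most one point.
The exponent g(z) = −z² + 2z is a nonconstant polynomial, hence surjective onto ℂ. So e^{g(z)} takes every value in {e^w : w ∈ ℂ} = ℂ ∖ {0}. Adding 6 shifts the range to ℂ ∖ {6}. f omits exactly 6.

Omitted value: 6.


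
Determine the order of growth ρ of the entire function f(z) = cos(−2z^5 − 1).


Write cos(w) = (e^{iw} ± e^{−iw})/(2 or 2i), so |cos(w)| ≤ e^{|w|}. With w = −2z^5 − 1, |w| ≤ 2r^5 + 1 on |z|=r, giving M(r) ≤ e^{2r^5 + 1} and ρ ≤ 5. For the lower bound, choose z on |z|=r with -2z^5 purely imaginary of modulus 2r^5; then |cos(−2z^5 − 1)| grows like e^{2r^5}/2, so ρ ≥ 5. Hence ρ = 5.
Therefore ρ = 5.

Order ρ = 5.


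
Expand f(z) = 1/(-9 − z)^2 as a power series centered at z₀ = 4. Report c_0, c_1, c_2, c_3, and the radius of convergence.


Let w = z − z₀, so z = z₀ + w.
Then -9 − z = -9 − (z₀ + w) = (-9 − z₀) − w = -13 − w.
f(z) = 1/(-13 − w)^2 = (1/(-13)^2) · (1 − w/(-13))^{−2}.
By the binomial series (1−u)^{−2} = Σ_{n≥0} C(n+1, 1) u^n for |u|<1, with u = w/(-13):
  c_n = C(n+1, 1) / (-13)^(n+2).
  c_0 = 1/(-13)^2 = 1/169.
  c_1 = 2/(-13)^3 = -2/2197.
  c_2 = 3/(-13)^4 = 3/28561.
  c_3 = 4/(-13)^5 = -4/371293.
The series is valid for |w/d| < 1, i.e. |z − z₀| < |d|.
Radius of convergence: R = |-9 − z₀| = |-13| = 13 (distance from z₀ to the singularity z = -9).

c_0 = 1/169, c_1 = -2/2197, c_2 = 3/28561, c_3 = -4/371293; R = 13.


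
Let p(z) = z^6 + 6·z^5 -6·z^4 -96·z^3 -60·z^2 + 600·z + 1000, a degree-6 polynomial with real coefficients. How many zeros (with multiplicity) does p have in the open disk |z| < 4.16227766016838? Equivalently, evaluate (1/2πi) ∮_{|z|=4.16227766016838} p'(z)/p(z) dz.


The zeros of p are: (-3 + 1i), (-3 - 1i), (-3 + 1i), (-3 - 1i), (3 + 1i), (3 - 1i).
Their magnitudes are: 3.162, 3.162, 3.162, 3.162, 3.162, 3.162.
Zeros with |z| < R = 4.16227766016838: (-3 + 1i), (-3 - 1i), (-3 + 1i), (-3 - 1i), (3 + 1i), (3 - 1i).
Count = 6.
By the argument principle, (1/2πi) ∮_{|z|=R} p'(z)/p(z) dz equals exactly this count.

Number of zeros inside |z| < 4.16227766016838: 6.


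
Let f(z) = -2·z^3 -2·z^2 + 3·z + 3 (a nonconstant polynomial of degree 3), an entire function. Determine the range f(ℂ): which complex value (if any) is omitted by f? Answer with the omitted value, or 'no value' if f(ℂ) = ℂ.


Little Picard bounds the complement of f(ℂ) to at most one point.
For every w ∈ ℂ, the equation p(z) − w = 0 is a nonconstant polynomial in z and hence has at least one root by the fundamental theorem of algebra. So p is surjective onto ℂ, omitting no value.

Omitted value: no value.


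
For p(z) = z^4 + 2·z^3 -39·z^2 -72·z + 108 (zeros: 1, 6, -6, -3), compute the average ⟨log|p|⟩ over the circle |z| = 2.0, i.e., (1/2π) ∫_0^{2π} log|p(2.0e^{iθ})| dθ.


Zeros: -6, -3, 1, 6; r = 2.0.
Inside |z| < r: 1. Outside (|z| ≥ r): -6, -3, 6.
p(0) = 108, so log|p(0)| = log(108) = 4.6821.
Apply Jensen: I(r) = log|p(0)| + Σ_k log(r/|z_k|), summed over zeros inside |z| < r.
  log(r/|z_k|) for z_k = 1: log(2.0/1) = 0.6931
  Outside zeros (-6, -3, 6) contribute nothing to the Jensen sum.
Sum over inside zeros: 0.6931.
I(r) = log|p(0)| + (inside sum) = 4.6821 + 0.6931 = 5.3753.
Note: since some zeros are outside |z| ≤ r, the simplified n·log(r) form does NOT apply — only the inside zeros contribute.

I(r) ≈ 5.3753.


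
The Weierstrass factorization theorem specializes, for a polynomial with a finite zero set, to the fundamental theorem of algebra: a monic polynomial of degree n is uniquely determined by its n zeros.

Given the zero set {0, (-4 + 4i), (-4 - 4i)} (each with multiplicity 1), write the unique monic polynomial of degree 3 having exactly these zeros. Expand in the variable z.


The polynomial is p(z) = ∏_{α ∈ S} (z − α), where S = {0, (-4 + 4i), (-4 - 4i)}.
Expanding the product yields: p(z) = z^3 + 8·z^2 + 32·z.
Note conjugate pairs combine to real quadratics: (z − (-4+4i))(z − (-4−4i)) = z² + 8z + 32.
The resulting polynomial has degree 3 and real coefficients as required.

p(z) = z^3 + 8·z^2 + 32·z.


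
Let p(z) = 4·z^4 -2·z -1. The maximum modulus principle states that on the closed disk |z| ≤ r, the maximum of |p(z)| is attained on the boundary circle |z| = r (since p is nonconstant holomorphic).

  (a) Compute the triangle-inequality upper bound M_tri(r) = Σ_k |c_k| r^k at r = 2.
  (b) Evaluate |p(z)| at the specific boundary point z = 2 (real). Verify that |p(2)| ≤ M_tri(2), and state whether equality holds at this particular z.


Coefficients: c_0 = -1, c_1 = -2, c_2 = 0, c_3 = 0, c_4 = 4. Radius r = 2.
Part (a). Triangle bound: M_tri(r) = Σ_k |c_k| r^k
  = |-1|·2^0 + |-2|·2^1 + |0|·2^2 + |0|·2^3 + |4|·2^4
  = 1 + 4 + 0 + 0 + 64 = 69.
This bounds M(r) := max_{|z|=r} |p(z)| from above; equality holds iff all terms c_k z^k can be made to align in phase at a single z on |z|=r.
Part (b). At z = 2 (real, on the circle |z| = r):
  p(2) = (-1)·2^0 + (-2)·2^1 + (0)·2^2 + (0)·2^3 + (4)·2^4 = 59.
  |p(2)| = 59.
Check: |p(2)| = 59 ≤ 69 = M_tri(2). ✓ Equality does not hold at z = 2 (the coefficients have mixed signs, so the terms do not all align in phase there).

M_tri(2) = 69; |p(2)| = 59; equality at z=2: no.


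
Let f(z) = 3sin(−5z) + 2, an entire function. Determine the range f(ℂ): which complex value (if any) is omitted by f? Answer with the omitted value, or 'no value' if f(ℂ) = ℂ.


Little Picard bounds the complement of f(ℂ) to at most one point.
sin is entire and surjective onto ℂ: for every w ∈ ℂ, sin(ζ) = w has a solution ζ ∈ ℂ (e.g., via the complex inverse arcsin). With ζ = −5z this gives z = ζ/(-5). Then 3·sin(−5z) takes every value in 3·ℂ = ℂ, and adding 2 is a bijection of ℂ. So f is surjective and omits no value. (Note: only on the real line is sin bounded by [−1, 1].)

Omitted value: no value.


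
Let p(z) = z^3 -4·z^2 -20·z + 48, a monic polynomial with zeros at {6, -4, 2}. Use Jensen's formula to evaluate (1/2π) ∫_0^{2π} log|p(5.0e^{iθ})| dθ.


Zeros: -4, 2, 6; r = 5.0.
Inside |z| < r: -4, 2. Outside (|z| ≥ r): 6.
p(0) = 48, so log|p(0)| = log(48) = 3.8712.
Apply Jensen: I(r) = log|p(0)| + Σ_k log(r/|z_k|), summed over zeros inside |z| < r.
  log(r/|z_k|) for z_k = -4: log(5.0/4) = 0.2231
  log(r/|z_k|) for z_k = 2: log(5.0/2) = 0.9163
  Outside zeros (6) contribute nothing to the Jensen sum.
Sum over inside zeros: 1.1394.
I(r) = log|p(0)| + (inside sum) = 3.8712 + 1.1394 = 5.0106.
Note: since some zeros are outside |z| ≤ r, the simplified n·log(r) form does NOT apply — only the inside zeros contribute.

I(r) ≈ 5.0106.


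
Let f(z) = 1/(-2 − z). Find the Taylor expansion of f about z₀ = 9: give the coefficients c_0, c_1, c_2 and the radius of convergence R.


Let w = z − z₀, so z = z₀ + w.
Then -2 − z = -2 − (z₀ + w) = (-2 − z₀) − w = -11 − w.
f(z) = 1/(-11 − w) = (1/(-11)) · 1/(1 − w/(-11)) = Σ_{n≥0} w^n / (-11)^(n+1).
So c_n = 1/(-11)^(n+1):
  c_0 = 1/(-11)^1 = -1/11.
  c_1 = 1/(-11)^2 = 1/121.
  c_2 = 1/(-11)^3 = -1/1331.
The series is valid for |w/d| < 1, i.e. |z − z₀| < |d|.
Radius of convergence: R = |-2 − z₀| = |-11| = 11 (distance from z₀ to the singularity z = -2).

c_0 = -1/11, c_1 = 1/121, c_2 = -1/1331; R = 11.


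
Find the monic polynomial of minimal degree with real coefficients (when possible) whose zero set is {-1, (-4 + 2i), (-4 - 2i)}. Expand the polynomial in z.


The polynomial is p(z) = ∏_{α ∈ S} (z − α), where S = {-1, (-4 + 2i), (-4 - 2i)}.
Expanding the product yields: p(z) = z^3 + 9·z^2 + 28·z + 20.
Note conjugate pairs combine to real quadratics: (z − (-4+2i))(z − (-4−2i)) = z² + 8z + 20.
The resulting polynomial has degree 3 and real coefficients as required.

p(z) = z^3 + 9·z^2 + 28·z + 20.


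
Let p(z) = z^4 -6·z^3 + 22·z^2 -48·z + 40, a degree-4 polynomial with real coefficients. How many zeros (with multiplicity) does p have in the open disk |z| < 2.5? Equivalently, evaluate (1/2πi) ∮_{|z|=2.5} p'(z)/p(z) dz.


The zeros of p are: 2, (1 + 3i), (1 - 3i), 2.
Their magnitudes are: 2, 3.162, 3.162, 2.
Zeros with |z| < R = 2.5: 2, 2.
Count = 2.
By the argument principle, (1/2πi) ∮_{|z|=R} p'(z)/p(z) dz equals exactly this count.

Number of zeros inside |z| < 2.5: 2.


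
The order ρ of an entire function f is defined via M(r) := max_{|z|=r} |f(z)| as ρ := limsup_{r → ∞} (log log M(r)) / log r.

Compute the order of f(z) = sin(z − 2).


sin(w) is a linear combination of e^{iw} and e^{−iw} (or e^w, e^{−w} in the hyperbolic case), so |sin(w)| ≤ e^{|w|}. With w = z − 2, |w| ≤ 1|z| + 2 = 1r + 2 on |z| = r, giving M(r) ≤ e^{1r + 2}, so ρ ≤ 1. On a suitable ray (z = it for sin/cos; z = t for sinh/cosh, t real → ∞), |sin(z − 2)| grows like e^{1|t|}/2, so ρ ≥ 1. Hence ρ = 1.
Therefore ρ = 1.

Order ρ = 1.


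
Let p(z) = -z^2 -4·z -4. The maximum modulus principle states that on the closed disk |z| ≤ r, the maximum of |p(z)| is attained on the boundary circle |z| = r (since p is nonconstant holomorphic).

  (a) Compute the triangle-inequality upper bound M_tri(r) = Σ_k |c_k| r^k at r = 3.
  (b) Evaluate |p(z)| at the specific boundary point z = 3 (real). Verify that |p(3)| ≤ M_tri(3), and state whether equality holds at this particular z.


Coefficients: c_0 = -4, c_1 = -4, c_2 = -1. Radius r = 3.
Part (a). Triangle bound: M_tri(r) = Σ_k |c_k| r^k
  = |-4|·3^0 + |-4|·3^1 + |-1|·3^2
  = 4 + 12 + 9 = 25.
This bounds M(r) := max_{|z|=r} |p(z)| from above; equality holds iff all terms c_k z^k can be made to align in phase at a single z on |z|=r.
Part (b). At z = 3 (real, on the circle |z| = r):
  p(3) = (-4)·3^0 + (-4)·3^1 + (-1)·3^2 = -25.
  |p(3)| = 25.
Since all nonzero coefficients share the same sign, |p(3)| = 25 = M_tri(3); the triangle bound is attained at z = 3, so in fact M(r) = 25.

M_tri(3) = 25; |p(3)| = 25; equality at z=3: yes.


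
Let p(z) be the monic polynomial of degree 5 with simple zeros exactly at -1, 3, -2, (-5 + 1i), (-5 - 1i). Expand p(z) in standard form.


The polynomial is p(z) = ∏_{α ∈ S} (z − α), where S = {-1, 3, -2, (-5 + 1i), (-5 - 1i)}.
Expanding the product yields: p(z) = z^5 + 10·z^4 + 19·z^3 -76·z^2 -242·z -156.
Note conjugate pairs combine to real quadratics: (z − (-5+1i))(z − (-5−1i)) = z² + 10z + 26.
The resulting polynomial has degree 5 and real coefficients as required.

p(z) = z^5 + 10·z^4 + 19·z^3 -76·z^2 -242·z -156.


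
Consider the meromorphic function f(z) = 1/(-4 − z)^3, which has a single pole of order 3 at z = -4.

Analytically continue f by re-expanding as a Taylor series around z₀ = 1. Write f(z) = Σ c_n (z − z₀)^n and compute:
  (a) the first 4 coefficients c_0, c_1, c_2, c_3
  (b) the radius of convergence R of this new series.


Let w = z − z₀, so z = z₀ + w.
Then -4 − z = -4 − (z₀ + w) = (-4 − z₀) − w = -5 − w.
f(z) = 1/(-5 − w)^3 = (1/(-5)^3) · (1 − w/(-5))^{−3}.
By the binomial series (1−u)^{−3} = Σ_{n≥0} C(n+2, 2) u^n for |u|<1, with u = w/(-5):
  c_n = C(n+2, 2) / (-5)^(n+3).
  c_0 = 1/(-5)^3 = -1/125.
  c_1 = 3/(-5)^4 = 3/625.
  c_2 = 6/(-5)^5 = -6/3125.
  c_3 = 10/(-5)^6 = 2/3125.
The series is valid for |w/d| < 1, i.e. |z − z₀| < |d|.
Radius of convergence: R = |-4 − z₀| = |-5| = 5 (distance from z₀ to the singularity z = -4).

c_0 = -1/125, c_1 = 3/625, c_2 = -6/3125, c_3 = 2/3125; R = 5.
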